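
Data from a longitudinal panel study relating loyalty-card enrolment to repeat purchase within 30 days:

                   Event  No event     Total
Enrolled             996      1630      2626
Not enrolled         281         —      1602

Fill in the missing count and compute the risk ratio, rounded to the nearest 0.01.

2.16

The missing cell is in the unexposed row: 1602 − 281 = 1321.
So a = 996, b = 1630, c = 281, d = 1321.
RR = [a/(a+b)] / [c/(c+d)] = (996/2626) / (281/1602) = 0.37928/0.17541 = 2.16232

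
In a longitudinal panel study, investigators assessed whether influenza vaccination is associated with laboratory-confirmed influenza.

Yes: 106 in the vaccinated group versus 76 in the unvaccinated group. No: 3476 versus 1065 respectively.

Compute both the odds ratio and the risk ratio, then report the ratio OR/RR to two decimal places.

From the description: a = 106, b = 3476, c = 76, d = 1065.
OR = (106·1065)/(3476·76) = 112890/264176 = 0.42733
Risk in exposed = 106/3582 = 0.02959; risk in unexposed = 76/1141 = 0.06661; RR = 0.44428
OR/RR = 0.42733 / 0.44428 = 0.96186
The outcome is rare in both groups, so OR ≈ RR (ratio near 1).

0.96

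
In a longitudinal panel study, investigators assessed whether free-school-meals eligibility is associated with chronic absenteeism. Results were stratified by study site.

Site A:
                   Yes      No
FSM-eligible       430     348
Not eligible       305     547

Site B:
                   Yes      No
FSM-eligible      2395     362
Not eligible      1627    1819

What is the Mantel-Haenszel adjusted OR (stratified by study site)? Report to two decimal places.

5.29

OR_MH = Σ(aᵢdᵢ/nᵢ) / Σ(bᵢcᵢ/nᵢ), where nᵢ is the stratum total.
Stratum 1 (Site A): n = 1630; a·d/n = 430·547/1630 = 144.3006; b·c/n = 348·305/1630 = 65.1166
Stratum 2 (Site B): n = 6203; a·d/n = 2395·1819/6203 = 702.3223; b·c/n = 362·1627/6203 = 94.9499
OR_MH = (144.3006 + 702.3223) / (65.1166 + 94.9499) = 846.6229 / 160.0664 = 5.28920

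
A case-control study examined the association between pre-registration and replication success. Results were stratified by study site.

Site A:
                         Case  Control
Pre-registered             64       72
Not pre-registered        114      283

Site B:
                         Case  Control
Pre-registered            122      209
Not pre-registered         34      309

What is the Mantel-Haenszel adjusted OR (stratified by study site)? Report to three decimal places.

3.466

OR_MH = Σ(aᵢdᵢ/nᵢ) / Σ(bᵢcᵢ/nᵢ), where nᵢ is the stratum total.
Stratum 1 (Site A): n = 533; a·d/n = 64·283/533 = 33.9812; b·c/n = 72·114/533 = 15.3996
Stratum 2 (Site B): n = 674; a·d/n = 122·309/674 = 55.9318; b·c/n = 209·34/674 = 10.5430
OR_MH = (33.9812 + 55.9318) / (15.3996 + 10.5430) = 89.9130 / 25.9427 = 3.46584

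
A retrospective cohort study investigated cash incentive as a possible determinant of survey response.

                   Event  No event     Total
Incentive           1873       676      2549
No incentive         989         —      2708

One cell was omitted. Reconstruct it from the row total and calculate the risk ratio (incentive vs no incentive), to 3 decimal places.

The missing cell is in the unexposed row: 2708 − 989 = 1719.
So a = 1873, b = 676, c = 989, d = 1719.
RR = [a/(a+b)] / [c/(c+d)] = (1873/2549) / (989/2708) = 0.73480/0.36521 = 2.01196

2.012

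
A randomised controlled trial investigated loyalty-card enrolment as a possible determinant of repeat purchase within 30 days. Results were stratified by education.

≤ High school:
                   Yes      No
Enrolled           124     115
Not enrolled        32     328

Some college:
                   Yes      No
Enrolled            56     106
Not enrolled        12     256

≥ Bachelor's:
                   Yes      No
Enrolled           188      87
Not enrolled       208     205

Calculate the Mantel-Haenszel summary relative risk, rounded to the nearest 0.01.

2.21

RR_MH = Σ(aᵢ·n₀ᵢ/nᵢ) / Σ(cᵢ·n₁ᵢ/nᵢ), with n₁ᵢ = aᵢ+bᵢ (exposed), n₀ᵢ = cᵢ+dᵢ (unexposed), nᵢ = n₁ᵢ+n₀ᵢ.
Stratum 1 (≤ High school): n₁ = 239, n₀ = 360, n = 599; a·n₀/n = 124·360/599 = 74.5242; c·n₁/n = 32·239/599 = 12.7679
Stratum 2 (Some college): n₁ = 162, n₀ = 268, n = 430; a·n₀/n = 56·268/430 = 34.9023; c·n₁/n = 12·162/430 = 4.5209
Stratum 3 (≥ Bachelor's): n₁ = 275, n₀ = 413, n = 688; a·n₀/n = 188·413/688 = 112.8547; c·n₁/n = 208·275/688 = 83.1395
RR_MH = (74.5242 + 34.9023 + 112.8547) / (12.7679 + 4.5209 + 83.1395) = 222.2812 / 100.4284 = 2.21333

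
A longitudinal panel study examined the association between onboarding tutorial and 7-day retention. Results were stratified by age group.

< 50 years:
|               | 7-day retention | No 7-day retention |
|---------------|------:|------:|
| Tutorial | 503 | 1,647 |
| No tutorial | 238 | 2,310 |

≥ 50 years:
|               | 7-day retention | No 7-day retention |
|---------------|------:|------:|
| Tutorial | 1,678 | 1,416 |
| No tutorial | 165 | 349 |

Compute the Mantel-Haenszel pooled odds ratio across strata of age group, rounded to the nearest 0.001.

2.764

OR_MH = Σ(aᵢdᵢ/nᵢ) / Σ(bᵢcᵢ/nᵢ), where nᵢ is the stratum total.
Stratum 1 (< 50 years): n = 4698; a·d/n = 503·2310/4698 = 247.3244; b·c/n = 1647·238/4698 = 83.4368
Stratum 2 (≥ 50 years): n = 3608; a·d/n = 1678·349/3608 = 162.3121; b·c/n = 1416·165/3608 = 64.7561
OR_MH = (247.3244 + 162.3121) / (83.4368 + 64.7561) = 409.6365 / 148.1929 = 2.76421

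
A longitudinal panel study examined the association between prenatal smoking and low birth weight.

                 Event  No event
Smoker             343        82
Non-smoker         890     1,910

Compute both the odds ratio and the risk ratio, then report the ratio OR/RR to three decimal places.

Cells: a = 343, b = 82, c = 890, d = 1910.
OR = (343·1910)/(82·890) = 655130/72980 = 8.97684
Risk in exposed = 343/425 = 0.80706; risk in unexposed = 890/2800 = 0.31786; RR = 2.53906
OR/RR = 8.97684 / 2.53906 = 3.53550
The outcome is not rare, so the OR lies further from 1 than the RR.

3.535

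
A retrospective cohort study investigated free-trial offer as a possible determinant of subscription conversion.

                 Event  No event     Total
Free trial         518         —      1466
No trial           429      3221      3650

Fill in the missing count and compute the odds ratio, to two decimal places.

The missing cell is in the exposed row: 1466 − 518 = 948.
So a = 518, b = 948, c = 429, d = 3221.
OR = (a·d)/(b·c) = (518 × 3221) / (948 × 429) = 1668478 / 406692 = 4.10256

4.10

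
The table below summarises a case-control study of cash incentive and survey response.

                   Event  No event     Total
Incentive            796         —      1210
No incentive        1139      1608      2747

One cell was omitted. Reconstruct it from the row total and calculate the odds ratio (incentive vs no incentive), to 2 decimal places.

2.71

The missing cell is in the exposed row: 1210 − 796 = 414.
So a = 796, b = 414, c = 1139, d = 1608.
OR = (a·d)/(b·c) = (796 × 1608) / (414 × 1139) = 1279968 / 471546 = 2.71441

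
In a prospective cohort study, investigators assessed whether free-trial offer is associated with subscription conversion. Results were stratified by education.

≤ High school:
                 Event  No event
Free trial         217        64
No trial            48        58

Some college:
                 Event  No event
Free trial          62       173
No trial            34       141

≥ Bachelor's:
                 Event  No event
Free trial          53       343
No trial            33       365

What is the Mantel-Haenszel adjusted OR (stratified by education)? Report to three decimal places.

2.140

OR_MH = Σ(aᵢdᵢ/nᵢ) / Σ(bᵢcᵢ/nᵢ), where nᵢ is the stratum total.
Stratum 1 (≤ High school): n = 387; a·d/n = 217·58/387 = 32.5220; b·c/n = 64·48/387 = 7.9380
Stratum 2 (Some college): n = 410; a·d/n = 62·141/410 = 21.3220; b·c/n = 173·34/410 = 14.3463
Stratum 3 (≥ Bachelor's): n = 794; a·d/n = 53·365/794 = 24.3640; b·c/n = 343·33/794 = 14.2557
OR_MH = (32.5220 + 21.3220 + 24.3640) / (7.9380 + 14.3463 + 14.2557) = 78.2079 / 36.5400 = 2.14034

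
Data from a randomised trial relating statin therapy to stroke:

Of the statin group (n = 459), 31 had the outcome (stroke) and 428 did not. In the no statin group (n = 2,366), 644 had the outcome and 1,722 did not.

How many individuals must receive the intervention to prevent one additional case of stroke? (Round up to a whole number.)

5

Risk in treated group = 31/459 = 0.06754; risk in control = 644/2366 = 0.27219.
Absolute risk reduction = 0.27219 − 0.06754 = 0.20465
NNT = 1 / ARR = 1 / 0.20465 = 4.886 → round up → 5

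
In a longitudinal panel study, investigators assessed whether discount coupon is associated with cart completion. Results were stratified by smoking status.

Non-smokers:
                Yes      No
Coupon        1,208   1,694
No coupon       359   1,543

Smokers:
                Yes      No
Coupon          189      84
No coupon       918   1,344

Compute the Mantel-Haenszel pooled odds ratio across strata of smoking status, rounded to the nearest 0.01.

OR_MH = Σ(aᵢdᵢ/nᵢ) / Σ(bᵢcᵢ/nᵢ), where nᵢ is the stratum total.
Stratum 1 (Non-smokers): n = 4804; a·d/n = 1208·1543/4804 = 387.9983; b·c/n = 1694·359/4804 = 126.5916
Stratum 2 (Smokers): n = 2535; a·d/n = 189·1344/2535 = 100.2036; b·c/n = 84·918/2535 = 30.4189
OR_MH = (387.9983 + 100.2036) / (126.5916 + 30.4189) = 488.2019 / 157.0105 = 3.10936

3.11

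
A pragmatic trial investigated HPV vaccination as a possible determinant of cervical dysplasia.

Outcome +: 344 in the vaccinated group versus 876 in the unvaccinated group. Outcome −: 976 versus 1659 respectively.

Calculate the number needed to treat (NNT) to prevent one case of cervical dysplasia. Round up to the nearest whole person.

Risk in treated group = 344/1320 = 0.26061; risk in control = 876/2535 = 0.34556.
Absolute risk reduction = 0.34556 − 0.26061 = 0.08496
NNT = 1 / ARR = 1 / 0.08496 = 11.771 → round up → 12

12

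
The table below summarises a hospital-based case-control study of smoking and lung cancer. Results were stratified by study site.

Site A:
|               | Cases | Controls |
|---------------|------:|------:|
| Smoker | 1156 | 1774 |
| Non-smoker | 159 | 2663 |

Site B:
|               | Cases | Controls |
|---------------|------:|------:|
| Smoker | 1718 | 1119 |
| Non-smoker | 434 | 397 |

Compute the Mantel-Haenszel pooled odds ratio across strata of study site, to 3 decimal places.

3.975

OR_MH = Σ(aᵢdᵢ/nᵢ) / Σ(bᵢcᵢ/nᵢ), where nᵢ is the stratum total.
Stratum 1 (Site A): n = 5752; a·d/n = 1156·2663/5752 = 535.1926; b·c/n = 1774·159/5752 = 49.0379
Stratum 2 (Site B): n = 3668; a·d/n = 1718·397/3668 = 185.9449; b·c/n = 1119·434/3668 = 132.4008
OR_MH = (535.1926 + 185.9449) / (49.0379 + 132.4008) = 721.1376 / 181.4387 = 3.97455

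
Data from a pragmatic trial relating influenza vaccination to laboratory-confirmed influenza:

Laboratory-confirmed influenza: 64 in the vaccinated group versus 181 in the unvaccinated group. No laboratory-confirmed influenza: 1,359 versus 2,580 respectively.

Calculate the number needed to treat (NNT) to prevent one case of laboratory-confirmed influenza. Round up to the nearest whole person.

49

Risk in treated group = 64/1423 = 0.04498; risk in control = 181/2761 = 0.06556.
Absolute risk reduction = 0.06556 − 0.04498 = 0.02058
NNT = 1 / ARR = 1 / 0.02058 = 48.590 → round up → 49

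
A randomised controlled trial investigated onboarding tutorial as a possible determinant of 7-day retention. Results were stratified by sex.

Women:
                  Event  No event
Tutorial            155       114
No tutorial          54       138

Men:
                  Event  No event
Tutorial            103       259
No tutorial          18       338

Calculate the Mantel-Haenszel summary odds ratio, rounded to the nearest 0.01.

4.78

OR_MH = Σ(aᵢdᵢ/nᵢ) / Σ(bᵢcᵢ/nᵢ), where nᵢ is the stratum total.
Stratum 1 (Women): n = 461; a·d/n = 155·138/461 = 46.3991; b·c/n = 114·54/461 = 13.3536
Stratum 2 (Men): n = 718; a·d/n = 103·338/718 = 48.4875; b·c/n = 259·18/718 = 6.4930
OR_MH = (46.3991 + 48.4875) / (13.3536 + 6.4930) = 94.8866 / 19.8466 = 4.78100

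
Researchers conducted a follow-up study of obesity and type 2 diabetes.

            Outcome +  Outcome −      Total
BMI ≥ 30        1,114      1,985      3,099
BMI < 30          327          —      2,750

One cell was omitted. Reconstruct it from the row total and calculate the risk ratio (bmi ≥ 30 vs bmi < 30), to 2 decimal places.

The missing cell is in the unexposed row: 2750 − 327 = 2423.
So a = 1114, b = 1985, c = 327, d = 2423.
RR = [a/(a+b)] / [c/(c+d)] = (1114/3099) / (327/2750) = 0.35947/0.11891 = 3.02307

3.02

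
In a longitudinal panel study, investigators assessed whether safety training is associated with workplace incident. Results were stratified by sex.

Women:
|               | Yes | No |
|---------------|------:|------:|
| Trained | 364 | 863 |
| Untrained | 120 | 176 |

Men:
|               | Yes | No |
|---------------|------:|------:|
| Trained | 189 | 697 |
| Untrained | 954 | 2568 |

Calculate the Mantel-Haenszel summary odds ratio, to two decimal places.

OR_MH = Σ(aᵢdᵢ/nᵢ) / Σ(bᵢcᵢ/nᵢ), where nᵢ is the stratum total.
Stratum 1 (Women): n = 1523; a·d/n = 364·176/1523 = 42.0643; b·c/n = 863·120/1523 = 67.9974
Stratum 2 (Men): n = 4408; a·d/n = 189·2568/4408 = 110.1071; b·c/n = 697·954/4408 = 150.8480
OR_MH = (42.0643 + 110.1071) / (67.9974 + 150.8480) = 152.1714 / 218.8454 = 0.69534

0.70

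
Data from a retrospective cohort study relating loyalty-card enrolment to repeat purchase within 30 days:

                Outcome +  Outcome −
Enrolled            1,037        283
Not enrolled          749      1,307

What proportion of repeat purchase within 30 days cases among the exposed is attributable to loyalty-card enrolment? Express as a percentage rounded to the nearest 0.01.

Cells: a = 1037, b = 283, c = 749, d = 1307.
Risk in exposed = 1037/1320 = 0.78561; risk in unexposed = 749/2056 = 0.36430.
RR = 0.78561/0.36430 = 2.15648
AR% = (RR − 1)/RR × 100 = (2.15648 − 1)/2.15648 × 100 = 53.6282%

53.63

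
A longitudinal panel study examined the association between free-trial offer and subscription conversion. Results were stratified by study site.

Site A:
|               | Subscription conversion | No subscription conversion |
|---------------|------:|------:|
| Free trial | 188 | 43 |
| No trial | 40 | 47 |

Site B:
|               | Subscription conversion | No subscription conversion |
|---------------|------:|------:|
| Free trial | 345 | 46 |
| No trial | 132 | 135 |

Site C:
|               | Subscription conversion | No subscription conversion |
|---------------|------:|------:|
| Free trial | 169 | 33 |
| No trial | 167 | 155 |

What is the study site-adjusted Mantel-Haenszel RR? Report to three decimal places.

RR_MH = Σ(aᵢ·n₀ᵢ/nᵢ) / Σ(cᵢ·n₁ᵢ/nᵢ), with n₁ᵢ = aᵢ+bᵢ (exposed), n₀ᵢ = cᵢ+dᵢ (unexposed), nᵢ = n₁ᵢ+n₀ᵢ.
Stratum 1 (Site A): n₁ = 231, n₀ = 87, n = 318; a·n₀/n = 188·87/318 = 51.4340; c·n₁/n = 40·231/318 = 29.0566
Stratum 2 (Site B): n₁ = 391, n₀ = 267, n = 658; a·n₀/n = 345·267/658 = 139.9924; c·n₁/n = 132·391/658 = 78.4377
Stratum 3 (Site C): n₁ = 202, n₀ = 322, n = 524; a·n₀/n = 169·322/524 = 103.8511; c·n₁/n = 167·202/524 = 64.3779
RR_MH = (51.4340 + 139.9924 + 103.8511) / (29.0566 + 78.4377 + 64.3779) = 295.2775 / 171.8722 = 1.71801

1.718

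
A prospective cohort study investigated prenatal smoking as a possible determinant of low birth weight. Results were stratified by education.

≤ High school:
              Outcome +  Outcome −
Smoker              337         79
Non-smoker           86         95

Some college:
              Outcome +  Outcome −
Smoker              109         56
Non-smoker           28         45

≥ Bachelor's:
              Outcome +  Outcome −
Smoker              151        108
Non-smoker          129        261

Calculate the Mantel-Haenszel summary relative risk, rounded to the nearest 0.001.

1.730

RR_MH = Σ(aᵢ·n₀ᵢ/nᵢ) / Σ(cᵢ·n₁ᵢ/nᵢ), with n₁ᵢ = aᵢ+bᵢ (exposed), n₀ᵢ = cᵢ+dᵢ (unexposed), nᵢ = n₁ᵢ+n₀ᵢ.
Stratum 1 (≤ High school): n₁ = 416, n₀ = 181, n = 597; a·n₀/n = 337·181/597 = 102.1725; c·n₁/n = 86·416/597 = 59.9263
Stratum 2 (Some college): n₁ = 165, n₀ = 73, n = 238; a·n₀/n = 109·73/238 = 33.4328; c·n₁/n = 28·165/238 = 19.4118
Stratum 3 (≥ Bachelor's): n₁ = 259, n₀ = 390, n = 649; a·n₀/n = 151·390/649 = 90.7396; c·n₁/n = 129·259/649 = 51.4807
RR_MH = (102.1725 + 33.4328 + 90.7396) / (59.9263 + 19.4118 + 51.4807) = 226.3449 / 130.8188 = 1.73022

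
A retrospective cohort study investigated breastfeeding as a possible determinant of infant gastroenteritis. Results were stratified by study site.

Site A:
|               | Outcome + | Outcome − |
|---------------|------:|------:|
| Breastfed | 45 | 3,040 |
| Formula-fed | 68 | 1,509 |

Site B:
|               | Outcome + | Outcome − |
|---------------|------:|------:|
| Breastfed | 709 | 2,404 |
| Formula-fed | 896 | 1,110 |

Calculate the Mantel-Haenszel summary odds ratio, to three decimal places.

OR_MH = Σ(aᵢdᵢ/nᵢ) / Σ(bᵢcᵢ/nᵢ), where nᵢ is the stratum total.
Stratum 1 (Site A): n = 4662; a·d/n = 45·1509/4662 = 14.5656; b·c/n = 3040·68/4662 = 44.3415
Stratum 2 (Site B): n = 5119; a·d/n = 709·1110/5119 = 153.7390; b·c/n = 2404·896/5119 = 420.7822
OR_MH = (14.5656 + 153.7390) / (44.3415 + 420.7822) = 168.3046 / 465.1237 = 0.36185

0.362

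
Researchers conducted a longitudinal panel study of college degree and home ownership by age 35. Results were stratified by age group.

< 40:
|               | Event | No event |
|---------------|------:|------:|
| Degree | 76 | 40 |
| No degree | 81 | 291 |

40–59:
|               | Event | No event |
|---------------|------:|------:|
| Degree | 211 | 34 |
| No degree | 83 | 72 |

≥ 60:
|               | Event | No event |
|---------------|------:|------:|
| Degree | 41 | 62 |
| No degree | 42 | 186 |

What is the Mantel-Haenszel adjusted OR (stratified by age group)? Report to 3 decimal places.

4.932

OR_MH = Σ(aᵢdᵢ/nᵢ) / Σ(bᵢcᵢ/nᵢ), where nᵢ is the stratum total.
Stratum 1 (< 40): n = 488; a·d/n = 76·291/488 = 45.3197; b·c/n = 40·81/488 = 6.6393
Stratum 2 (40–59): n = 400; a·d/n = 211·72/400 = 37.9800; b·c/n = 34·83/400 = 7.0550
Stratum 3 (≥ 60): n = 331; a·d/n = 41·186/331 = 23.0393; b·c/n = 62·42/331 = 7.8671
OR_MH = (45.3197 + 37.9800 + 23.0393) / (6.6393 + 7.0550 + 7.8671) = 106.3389 / 21.5614 = 4.93191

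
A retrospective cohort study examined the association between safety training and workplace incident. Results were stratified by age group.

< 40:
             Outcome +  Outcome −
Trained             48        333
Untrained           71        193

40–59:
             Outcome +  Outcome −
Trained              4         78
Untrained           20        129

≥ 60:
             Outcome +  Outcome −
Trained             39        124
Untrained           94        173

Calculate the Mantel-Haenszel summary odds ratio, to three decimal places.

0.458

OR_MH = Σ(aᵢdᵢ/nᵢ) / Σ(bᵢcᵢ/nᵢ), where nᵢ is the stratum total.
Stratum 1 (< 40): n = 645; a·d/n = 48·193/645 = 14.3628; b·c/n = 333·71/645 = 36.6558
Stratum 2 (40–59): n = 231; a·d/n = 4·129/231 = 2.2338; b·c/n = 78·20/231 = 6.7532
Stratum 3 (≥ 60): n = 430; a·d/n = 39·173/430 = 15.6907; b·c/n = 124·94/430 = 27.1070
OR_MH = (14.3628 + 2.2338 + 15.6907) / (36.6558 + 6.7532 + 27.1070) = 32.2873 / 70.5160 = 0.45787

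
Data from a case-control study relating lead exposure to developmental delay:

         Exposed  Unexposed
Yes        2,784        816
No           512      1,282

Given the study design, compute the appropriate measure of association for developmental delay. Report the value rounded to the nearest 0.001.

8.543

Reading the table with exposure as columns: a = 2784 (Exposed, case), b = 512 (Exposed, non-case), c = 816 (Unexposed, case), d = 1282.
This is a case-control study: participants were sampled on outcome status, so risks in the source population cannot be estimated directly — relative risk is not valid here. The odds ratio is the appropriate measure.
OR = (a·d)/(b·c) = (2784 × 1282) / (512 × 816) = 3569088 / 417792 = 8.54274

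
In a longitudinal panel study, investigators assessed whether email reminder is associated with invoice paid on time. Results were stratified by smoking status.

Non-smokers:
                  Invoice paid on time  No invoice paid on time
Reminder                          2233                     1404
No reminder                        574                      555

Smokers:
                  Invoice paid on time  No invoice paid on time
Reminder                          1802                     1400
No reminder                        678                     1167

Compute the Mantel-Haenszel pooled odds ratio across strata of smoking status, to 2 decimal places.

OR_MH = Σ(aᵢdᵢ/nᵢ) / Σ(bᵢcᵢ/nᵢ), where nᵢ is the stratum total.
Stratum 1 (Non-smokers): n = 4766; a·d/n = 2233·555/4766 = 260.0325; b·c/n = 1404·574/4766 = 169.0927
Stratum 2 (Smokers): n = 5047; a·d/n = 1802·1167/5047 = 416.6701; b·c/n = 1400·678/5047 = 188.0721
OR_MH = (260.0325 + 416.6701) / (169.0927 + 188.0721) = 676.7026 / 357.1649 = 1.89465

1.89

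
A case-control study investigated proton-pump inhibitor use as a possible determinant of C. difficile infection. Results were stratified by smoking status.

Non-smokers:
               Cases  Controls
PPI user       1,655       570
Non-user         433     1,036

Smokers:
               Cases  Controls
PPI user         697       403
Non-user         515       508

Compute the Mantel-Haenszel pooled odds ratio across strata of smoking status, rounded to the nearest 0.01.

OR_MH = Σ(aᵢdᵢ/nᵢ) / Σ(bᵢcᵢ/nᵢ), where nᵢ is the stratum total.
Stratum 1 (Non-smokers): n = 3694; a·d/n = 1655·1036/3694 = 464.1527; b·c/n = 570·433/3694 = 66.8138
Stratum 2 (Smokers): n = 2123; a·d/n = 697·508/2123 = 166.7810; b·c/n = 403·515/2123 = 97.7602
OR_MH = (464.1527 + 166.7810) / (66.8138 + 97.7602) = 630.9337 / 164.5740 = 3.83374

3.83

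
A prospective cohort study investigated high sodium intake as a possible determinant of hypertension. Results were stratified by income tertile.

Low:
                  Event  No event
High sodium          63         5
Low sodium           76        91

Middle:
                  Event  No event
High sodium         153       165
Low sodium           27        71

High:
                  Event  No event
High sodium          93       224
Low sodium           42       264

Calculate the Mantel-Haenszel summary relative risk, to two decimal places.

RR_MH = Σ(aᵢ·n₀ᵢ/nᵢ) / Σ(cᵢ·n₁ᵢ/nᵢ), with n₁ᵢ = aᵢ+bᵢ (exposed), n₀ᵢ = cᵢ+dᵢ (unexposed), nᵢ = n₁ᵢ+n₀ᵢ.
Stratum 1 (Low): n₁ = 68, n₀ = 167, n = 235; a·n₀/n = 63·167/235 = 44.7702; c·n₁/n = 76·68/235 = 21.9915
Stratum 2 (Middle): n₁ = 318, n₀ = 98, n = 416; a·n₀/n = 153·98/416 = 36.0433; c·n₁/n = 27·318/416 = 20.6394
Stratum 3 (High): n₁ = 317, n₀ = 306, n = 623; a·n₀/n = 93·306/623 = 45.6790; c·n₁/n = 42·317/623 = 21.3708
RR_MH = (44.7702 + 36.0433 + 45.6790) / (21.9915 + 20.6394 + 21.3708) = 126.4925 / 64.0017 = 1.97639

1.98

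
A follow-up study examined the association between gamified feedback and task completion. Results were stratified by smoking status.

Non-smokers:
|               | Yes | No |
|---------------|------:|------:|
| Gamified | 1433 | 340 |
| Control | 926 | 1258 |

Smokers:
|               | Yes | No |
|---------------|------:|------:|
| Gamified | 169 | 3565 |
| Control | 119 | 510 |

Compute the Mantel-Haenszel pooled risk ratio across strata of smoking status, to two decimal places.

RR_MH = Σ(aᵢ·n₀ᵢ/nᵢ) / Σ(cᵢ·n₁ᵢ/nᵢ), with n₁ᵢ = aᵢ+bᵢ (exposed), n₀ᵢ = cᵢ+dᵢ (unexposed), nᵢ = n₁ᵢ+n₀ᵢ.
Stratum 1 (Non-smokers): n₁ = 1773, n₀ = 2184, n = 3957; a·n₀/n = 1433·2184/3957 = 790.9204; c·n₁/n = 926·1773/3957 = 414.9098
Stratum 2 (Smokers): n₁ = 3734, n₀ = 629, n = 4363; a·n₀/n = 169·629/4363 = 24.3642; c·n₁/n = 119·3734/4363 = 101.8441
RR_MH = (790.9204 + 24.3642) / (414.9098 + 101.8441) = 815.2846 / 516.7539 = 1.57770

1.58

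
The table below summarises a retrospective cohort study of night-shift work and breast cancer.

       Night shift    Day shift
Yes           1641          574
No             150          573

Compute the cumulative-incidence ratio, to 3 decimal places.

1.831

Reading the table with exposure as columns: a = 1641 (Night shift, case), b = 150 (Night shift, non-case), c = 574 (Day shift, case), d = 573.
Risk in exposed = 1641/1791 = 0.91625; risk in unexposed = 574/1147 = 0.50044.
RR = 0.91625 / 0.50044 = 1.83090
The risk among the exposed is 1.83 times that among the unexposed.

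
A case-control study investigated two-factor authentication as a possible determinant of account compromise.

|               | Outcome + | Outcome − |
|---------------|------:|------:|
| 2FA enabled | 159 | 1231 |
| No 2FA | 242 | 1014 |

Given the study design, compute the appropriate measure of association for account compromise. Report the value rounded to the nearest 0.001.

0.541

Cells: a = 159, b = 1231, c = 242, d = 1014.
This is a case-control study: participants were sampled on outcome status, so risks in the source population cannot be estimated directly — relative risk is not valid here. The odds ratio is the appropriate measure.
OR = (a·d)/(b·c) = (159 × 1014) / (1231 × 242) = 161226 / 297902 = 0.54120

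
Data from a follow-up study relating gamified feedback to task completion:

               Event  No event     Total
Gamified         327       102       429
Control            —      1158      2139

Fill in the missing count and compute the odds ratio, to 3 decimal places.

3.784

The missing cell is in the unexposed row: 2139 − 1158 = 981.
So a = 327, b = 102, c = 981, d = 1158.
OR = (a·d)/(b·c) = (327 × 1158) / (102 × 981) = 378666 / 100062 = 3.78431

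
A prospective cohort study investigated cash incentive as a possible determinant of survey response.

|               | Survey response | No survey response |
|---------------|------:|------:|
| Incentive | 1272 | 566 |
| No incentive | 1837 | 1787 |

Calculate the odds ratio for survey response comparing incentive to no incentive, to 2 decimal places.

Cells: a = 1272, b = 566, c = 1837, d = 1787.
OR = (a·d)/(b·c) = (1272 × 1787) / (566 × 1837) = 2273064 / 1039742 = 2.18618
The odds of survey response are about 2.19 times as high in the incentive group.

2.19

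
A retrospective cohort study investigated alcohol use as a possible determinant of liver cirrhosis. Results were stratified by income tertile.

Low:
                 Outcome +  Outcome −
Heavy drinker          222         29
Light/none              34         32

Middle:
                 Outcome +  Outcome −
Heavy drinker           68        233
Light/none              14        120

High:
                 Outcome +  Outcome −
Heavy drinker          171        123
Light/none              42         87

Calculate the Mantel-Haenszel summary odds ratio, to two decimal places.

3.34

OR_MH = Σ(aᵢdᵢ/nᵢ) / Σ(bᵢcᵢ/nᵢ), where nᵢ is the stratum total.
Stratum 1 (Low): n = 317; a·d/n = 222·32/317 = 22.4101; b·c/n = 29·34/317 = 3.1104
Stratum 2 (Middle): n = 435; a·d/n = 68·120/435 = 18.7586; b·c/n = 233·14/435 = 7.4989
Stratum 3 (High): n = 423; a·d/n = 171·87/423 = 35.1702; b·c/n = 123·42/423 = 12.2128
OR_MH = (22.4101 + 18.7586 + 35.1702) / (3.1104 + 7.4989 + 12.2128) = 76.3389 / 22.8220 = 3.34497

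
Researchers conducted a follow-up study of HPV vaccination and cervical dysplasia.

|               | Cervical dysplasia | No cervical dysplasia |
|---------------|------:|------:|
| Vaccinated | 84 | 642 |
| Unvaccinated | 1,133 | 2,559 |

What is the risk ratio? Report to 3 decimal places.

Cells: a = 84, b = 642, c = 1133, d = 2559.
Risk in exposed = 84/726 = 0.11570; risk in unexposed = 1133/3692 = 0.30688.
RR = 0.11570 / 0.30688 = 0.37703
The risk is 62% lower among the exposed than among the unexposed.

0.377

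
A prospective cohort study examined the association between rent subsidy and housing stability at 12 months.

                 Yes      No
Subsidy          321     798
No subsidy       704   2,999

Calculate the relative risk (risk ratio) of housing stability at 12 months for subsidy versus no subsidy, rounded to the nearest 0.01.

Cells: a = 321, b = 798, c = 704, d = 2999.
Risk in exposed = 321/1119 = 0.28686; risk in unexposed = 704/3703 = 0.19012.
RR = 0.28686 / 0.19012 = 1.50888
The risk among the exposed is 1.51 times that among the unexposed.

1.51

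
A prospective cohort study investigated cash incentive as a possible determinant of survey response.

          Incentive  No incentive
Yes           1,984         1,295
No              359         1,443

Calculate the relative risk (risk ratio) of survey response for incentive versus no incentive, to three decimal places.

1.790

Reading the table with exposure as columns: a = 1984 (Incentive, case), b = 359 (Incentive, non-case), c = 1295 (No incentive, case), d = 1443.
Risk in exposed = 1984/2343 = 0.84678; risk in unexposed = 1295/2738 = 0.47297.
RR = 0.84678 / 0.47297 = 1.79033
The risk among the exposed is 1.79 times that among the unexposed.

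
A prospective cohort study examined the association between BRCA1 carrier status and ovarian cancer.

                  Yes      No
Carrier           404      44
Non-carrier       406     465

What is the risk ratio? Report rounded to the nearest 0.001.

Cells: a = 404, b = 44, c = 406, d = 465.
Risk in exposed = 404/448 = 0.90179; risk in unexposed = 406/871 = 0.46613.
RR = 0.90179 / 0.46613 = 1.93462
The risk among the exposed is 1.93 times that among the unexposed.

1.935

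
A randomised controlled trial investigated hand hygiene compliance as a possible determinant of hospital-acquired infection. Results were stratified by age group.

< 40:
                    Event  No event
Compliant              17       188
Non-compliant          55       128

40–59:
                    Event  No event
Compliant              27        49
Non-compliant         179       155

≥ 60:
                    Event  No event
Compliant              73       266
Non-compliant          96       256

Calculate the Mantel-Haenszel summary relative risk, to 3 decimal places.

0.615

RR_MH = Σ(aᵢ·n₀ᵢ/nᵢ) / Σ(cᵢ·n₁ᵢ/nᵢ), with n₁ᵢ = aᵢ+bᵢ (exposed), n₀ᵢ = cᵢ+dᵢ (unexposed), nᵢ = n₁ᵢ+n₀ᵢ.
Stratum 1 (< 40): n₁ = 205, n₀ = 183, n = 388; a·n₀/n = 17·183/388 = 8.0180; c·n₁/n = 55·205/388 = 29.0593
Stratum 2 (40–59): n₁ = 76, n₀ = 334, n = 410; a·n₀/n = 27·334/410 = 21.9951; c·n₁/n = 179·76/410 = 33.1805
Stratum 3 (≥ 60): n₁ = 339, n₀ = 352, n = 691; a·n₀/n = 73·352/691 = 37.1867; c·n₁/n = 96·339/691 = 47.0970
RR_MH = (8.0180 + 21.9951 + 37.1867) / (29.0593 + 33.1805 + 47.0970) = 67.1998 / 109.3367 = 0.61461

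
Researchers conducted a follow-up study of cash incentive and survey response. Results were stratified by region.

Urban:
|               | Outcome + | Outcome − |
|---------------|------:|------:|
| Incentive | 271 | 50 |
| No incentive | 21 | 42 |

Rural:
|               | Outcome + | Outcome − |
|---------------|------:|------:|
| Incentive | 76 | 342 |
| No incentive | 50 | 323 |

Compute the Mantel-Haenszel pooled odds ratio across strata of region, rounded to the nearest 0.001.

OR_MH = Σ(aᵢdᵢ/nᵢ) / Σ(bᵢcᵢ/nᵢ), where nᵢ is the stratum total.
Stratum 1 (Urban): n = 384; a·d/n = 271·42/384 = 29.6406; b·c/n = 50·21/384 = 2.7344
Stratum 2 (Rural): n = 791; a·d/n = 76·323/791 = 31.0341; b·c/n = 342·50/791 = 21.6182
OR_MH = (29.6406 + 31.0341) / (2.7344 + 21.6182) = 60.6748 / 24.3526 = 2.49151

2.492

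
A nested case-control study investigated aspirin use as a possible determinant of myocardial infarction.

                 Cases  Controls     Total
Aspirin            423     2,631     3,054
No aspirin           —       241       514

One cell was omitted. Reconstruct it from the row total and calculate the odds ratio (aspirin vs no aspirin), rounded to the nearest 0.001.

0.142

The missing cell is in the unexposed row: 514 − 241 = 273.
So a = 423, b = 2631, c = 273, d = 241.
OR = (a·d)/(b·c) = (423 × 241) / (2631 × 273) = 101943 / 718263 = 0.14193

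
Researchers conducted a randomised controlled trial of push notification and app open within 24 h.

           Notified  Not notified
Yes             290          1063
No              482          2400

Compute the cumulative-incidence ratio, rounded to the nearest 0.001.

Reading the table with exposure as columns: a = 290 (Notified, case), b = 482 (Notified, non-case), c = 1063 (Not notified, case), d = 2400.
Risk in exposed = 290/772 = 0.37565; risk in unexposed = 1063/3463 = 0.30696.
RR = 0.37565 / 0.30696 = 1.22377
The risk among the exposed is 1.22 times that among the unexposed.

1.224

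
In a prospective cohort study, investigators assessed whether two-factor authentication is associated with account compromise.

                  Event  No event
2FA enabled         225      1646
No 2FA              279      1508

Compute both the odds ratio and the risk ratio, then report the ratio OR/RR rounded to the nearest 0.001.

Cells: a = 225, b = 1646, c = 279, d = 1508.
OR = (225·1508)/(1646·279) = 339300/459234 = 0.73884
Risk in exposed = 225/1871 = 0.12026; risk in unexposed = 279/1787 = 0.15613; RR = 0.77025
OR/RR = 0.73884 / 0.77025 = 0.95923
The outcome is not rare, so the OR lies further from 1 than the RR.

0.959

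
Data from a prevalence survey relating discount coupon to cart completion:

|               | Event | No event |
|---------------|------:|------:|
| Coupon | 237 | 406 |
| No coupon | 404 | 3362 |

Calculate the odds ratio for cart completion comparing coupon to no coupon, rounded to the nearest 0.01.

4.86

Cells: a = 237, b = 406, c = 404, d = 3362.
OR = (a·d)/(b·c) = (237 × 3362) / (406 × 404) = 796794 / 164024 = 4.85779
The odds of cart completion are about 4.86 times as high in the coupon group.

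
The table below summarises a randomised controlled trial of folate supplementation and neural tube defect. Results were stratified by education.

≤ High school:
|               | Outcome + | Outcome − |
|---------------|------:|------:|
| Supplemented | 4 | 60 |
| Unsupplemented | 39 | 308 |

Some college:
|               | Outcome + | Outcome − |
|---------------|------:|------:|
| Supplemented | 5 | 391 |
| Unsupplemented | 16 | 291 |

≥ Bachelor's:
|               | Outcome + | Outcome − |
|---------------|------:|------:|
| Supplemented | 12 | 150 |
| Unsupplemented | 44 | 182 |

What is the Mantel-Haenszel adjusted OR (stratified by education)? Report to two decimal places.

OR_MH = Σ(aᵢdᵢ/nᵢ) / Σ(bᵢcᵢ/nᵢ), where nᵢ is the stratum total.
Stratum 1 (≤ High school): n = 411; a·d/n = 4·308/411 = 2.9976; b·c/n = 60·39/411 = 5.6934
Stratum 2 (Some college): n = 703; a·d/n = 5·291/703 = 2.0697; b·c/n = 391·16/703 = 8.8990
Stratum 3 (≥ Bachelor's): n = 388; a·d/n = 12·182/388 = 5.6289; b·c/n = 150·44/388 = 17.0103
OR_MH = (2.9976 + 2.0697 + 5.6289) / (5.6934 + 8.8990 + 17.0103) = 10.6961 / 31.6027 = 0.33846

0.34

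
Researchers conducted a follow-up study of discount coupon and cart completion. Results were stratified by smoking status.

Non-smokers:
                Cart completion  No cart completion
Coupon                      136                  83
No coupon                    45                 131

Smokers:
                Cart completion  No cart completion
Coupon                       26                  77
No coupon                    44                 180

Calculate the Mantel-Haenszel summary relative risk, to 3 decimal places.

2.020

RR_MH = Σ(aᵢ·n₀ᵢ/nᵢ) / Σ(cᵢ·n₁ᵢ/nᵢ), with n₁ᵢ = aᵢ+bᵢ (exposed), n₀ᵢ = cᵢ+dᵢ (unexposed), nᵢ = n₁ᵢ+n₀ᵢ.
Stratum 1 (Non-smokers): n₁ = 219, n₀ = 176, n = 395; a·n₀/n = 136·176/395 = 60.5975; c·n₁/n = 45·219/395 = 24.9494
Stratum 2 (Smokers): n₁ = 103, n₀ = 224, n = 327; a·n₀/n = 26·224/327 = 17.8104; c·n₁/n = 44·103/327 = 13.8593
RR_MH = (60.5975 + 17.8104) / (24.9494 + 13.8593) = 78.4079 / 38.8087 = 2.02037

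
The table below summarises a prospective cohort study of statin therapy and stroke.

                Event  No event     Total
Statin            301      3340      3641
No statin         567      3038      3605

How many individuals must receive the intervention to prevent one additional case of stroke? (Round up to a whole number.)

14

Risk in treated group = 301/3641 = 0.08267; risk in control = 567/3605 = 0.15728.
Absolute risk reduction = 0.15728 − 0.08267 = 0.07461
NNT = 1 / ARR = 1 / 0.07461 = 13.403 → round up → 14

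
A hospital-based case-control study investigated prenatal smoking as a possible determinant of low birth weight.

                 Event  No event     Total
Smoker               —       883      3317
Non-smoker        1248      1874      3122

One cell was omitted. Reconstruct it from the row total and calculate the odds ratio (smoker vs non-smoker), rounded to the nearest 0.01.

4.14

The missing cell is in the exposed row: 3317 − 883 = 2434.
So a = 2434, b = 883, c = 1248, d = 1874.
OR = (a·d)/(b·c) = (2434 × 1874) / (883 × 1248) = 4561316 / 1101984 = 4.13919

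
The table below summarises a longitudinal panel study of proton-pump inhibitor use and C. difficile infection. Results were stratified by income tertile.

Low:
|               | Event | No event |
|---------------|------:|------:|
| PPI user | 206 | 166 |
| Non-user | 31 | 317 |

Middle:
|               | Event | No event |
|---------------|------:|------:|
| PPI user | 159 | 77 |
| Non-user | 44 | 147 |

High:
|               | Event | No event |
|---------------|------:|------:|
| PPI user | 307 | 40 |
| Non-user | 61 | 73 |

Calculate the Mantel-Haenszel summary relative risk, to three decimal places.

3.038

RR_MH = Σ(aᵢ·n₀ᵢ/nᵢ) / Σ(cᵢ·n₁ᵢ/nᵢ), with n₁ᵢ = aᵢ+bᵢ (exposed), n₀ᵢ = cᵢ+dᵢ (unexposed), nᵢ = n₁ᵢ+n₀ᵢ.
Stratum 1 (Low): n₁ = 372, n₀ = 348, n = 720; a·n₀/n = 206·348/720 = 99.5667; c·n₁/n = 31·372/720 = 16.0167
Stratum 2 (Middle): n₁ = 236, n₀ = 191, n = 427; a·n₀/n = 159·191/427 = 71.1218; c·n₁/n = 44·236/427 = 24.3185
Stratum 3 (High): n₁ = 347, n₀ = 134, n = 481; a·n₀/n = 307·134/481 = 85.5260; c·n₁/n = 61·347/481 = 44.0062
RR_MH = (99.5667 + 71.1218 + 85.5260) / (16.0167 + 24.3185 + 44.0062) = 256.2144 / 84.3414 = 3.03783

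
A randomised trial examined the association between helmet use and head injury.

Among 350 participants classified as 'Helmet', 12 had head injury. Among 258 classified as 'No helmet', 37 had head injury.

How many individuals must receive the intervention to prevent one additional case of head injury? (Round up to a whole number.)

10

Risk in treated group = 12/350 = 0.03429; risk in control = 37/258 = 0.14341.
Absolute risk reduction = 0.14341 − 0.03429 = 0.10913
NNT = 1 / ARR = 1 / 0.10913 = 9.164 → round up → 10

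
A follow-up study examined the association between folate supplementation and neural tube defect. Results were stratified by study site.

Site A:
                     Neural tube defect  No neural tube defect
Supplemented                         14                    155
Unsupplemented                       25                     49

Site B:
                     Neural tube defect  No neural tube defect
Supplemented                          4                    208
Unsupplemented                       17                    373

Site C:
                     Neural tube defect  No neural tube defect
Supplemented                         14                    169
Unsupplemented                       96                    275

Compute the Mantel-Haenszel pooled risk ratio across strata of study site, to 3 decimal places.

0.295

RR_MH = Σ(aᵢ·n₀ᵢ/nᵢ) / Σ(cᵢ·n₁ᵢ/nᵢ), with n₁ᵢ = aᵢ+bᵢ (exposed), n₀ᵢ = cᵢ+dᵢ (unexposed), nᵢ = n₁ᵢ+n₀ᵢ.
Stratum 1 (Site A): n₁ = 169, n₀ = 74, n = 243; a·n₀/n = 14·74/243 = 4.2634; c·n₁/n = 25·169/243 = 17.3868
Stratum 2 (Site B): n₁ = 212, n₀ = 390, n = 602; a·n₀/n = 4·390/602 = 2.5914; c·n₁/n = 17·212/602 = 5.9867
Stratum 3 (Site C): n₁ = 183, n₀ = 371, n = 554; a·n₀/n = 14·371/554 = 9.3755; c·n₁/n = 96·183/554 = 31.7112
RR_MH = (4.2634 + 2.5914 + 9.3755) / (17.3868 + 5.9867 + 31.7112) = 16.2302 / 55.0847 = 0.29464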